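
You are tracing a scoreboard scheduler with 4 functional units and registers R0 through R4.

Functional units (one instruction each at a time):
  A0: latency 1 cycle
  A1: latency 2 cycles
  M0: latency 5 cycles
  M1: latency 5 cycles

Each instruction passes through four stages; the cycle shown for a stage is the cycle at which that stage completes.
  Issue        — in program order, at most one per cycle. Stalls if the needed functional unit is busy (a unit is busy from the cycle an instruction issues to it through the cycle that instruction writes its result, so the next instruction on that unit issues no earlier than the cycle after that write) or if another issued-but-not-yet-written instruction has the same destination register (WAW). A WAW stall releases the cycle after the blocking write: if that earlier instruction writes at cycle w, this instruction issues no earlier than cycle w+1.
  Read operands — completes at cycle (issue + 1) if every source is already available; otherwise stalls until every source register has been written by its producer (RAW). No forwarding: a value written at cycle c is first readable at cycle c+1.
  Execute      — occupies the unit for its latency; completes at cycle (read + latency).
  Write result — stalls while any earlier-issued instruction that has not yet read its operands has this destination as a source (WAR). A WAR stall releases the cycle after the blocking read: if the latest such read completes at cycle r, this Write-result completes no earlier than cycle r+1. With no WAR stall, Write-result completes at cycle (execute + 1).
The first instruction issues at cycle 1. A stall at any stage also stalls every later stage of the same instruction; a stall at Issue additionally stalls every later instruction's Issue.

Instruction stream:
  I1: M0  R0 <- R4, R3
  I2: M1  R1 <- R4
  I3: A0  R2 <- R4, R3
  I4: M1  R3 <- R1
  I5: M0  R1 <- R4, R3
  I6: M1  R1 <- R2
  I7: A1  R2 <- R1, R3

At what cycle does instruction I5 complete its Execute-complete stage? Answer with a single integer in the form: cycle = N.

cycle 1: I1 dispatched to M0
cycle 2: I1 operands ready, I2 dispatched to M1
cycle 3: I2 operands ready, I3 dispatched to A0
cycle 4: I3 operands ready
cycle 5: I3 complete
cycle 6: R2←I3
cycle 7: I1 complete
cycle 8: R0←I1, I2 complete
cycle 9: R1←I2
cycle 10: I4 dispatched to M1
cycle 11: I4 operands ready, I5 dispatched to M0
cycle 16: I4 complete
cycle 17: R3←I4
cycle 18: I5 operands ready
cycle 23: I5 complete
cycle 24: R1←I5
cycle 25: I6 dispatched to M1
cycle 26: I6 operands ready, I7 dispatched to A1
cycle 31: I6 complete
cycle 32: R1←I6
cycle 33: I7 operands ready
cycle 35: I7 complete
cycle 36: R2←I7

cycle = 23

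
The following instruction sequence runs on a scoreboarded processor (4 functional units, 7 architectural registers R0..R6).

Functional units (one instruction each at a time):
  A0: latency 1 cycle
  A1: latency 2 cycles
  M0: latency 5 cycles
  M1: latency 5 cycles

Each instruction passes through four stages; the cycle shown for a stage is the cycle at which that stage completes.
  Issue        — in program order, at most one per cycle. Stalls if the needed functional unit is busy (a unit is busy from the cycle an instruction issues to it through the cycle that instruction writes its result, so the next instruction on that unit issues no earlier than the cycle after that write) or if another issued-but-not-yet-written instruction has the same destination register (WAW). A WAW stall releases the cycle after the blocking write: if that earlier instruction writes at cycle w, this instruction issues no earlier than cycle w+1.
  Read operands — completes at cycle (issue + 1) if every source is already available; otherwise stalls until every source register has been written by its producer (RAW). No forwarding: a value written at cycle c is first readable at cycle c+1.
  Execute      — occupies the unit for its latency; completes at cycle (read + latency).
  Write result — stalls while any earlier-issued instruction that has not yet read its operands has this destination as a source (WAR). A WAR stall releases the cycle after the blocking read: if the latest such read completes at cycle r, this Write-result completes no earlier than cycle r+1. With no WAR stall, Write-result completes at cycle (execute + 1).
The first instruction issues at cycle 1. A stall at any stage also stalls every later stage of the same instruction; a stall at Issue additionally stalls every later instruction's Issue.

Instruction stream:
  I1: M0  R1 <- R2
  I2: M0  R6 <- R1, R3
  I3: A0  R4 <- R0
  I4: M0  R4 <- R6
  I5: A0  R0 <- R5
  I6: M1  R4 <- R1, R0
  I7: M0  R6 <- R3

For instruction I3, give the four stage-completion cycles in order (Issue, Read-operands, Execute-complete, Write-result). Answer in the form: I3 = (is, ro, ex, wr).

[I1] 1/2/7/8
[I2] 9/10/15/16  (struct: M0 busy until I1 writes@8)
[I3] 10/11/12/13
[I4] 17/18/23/24  (struct: M0 busy until I2 writes@16)
[I5] 18/19/20/21
[I6] 25/26/31/32  (WAW R4: wait I4 write@24)
[I7] 26/27/32/33

I3 = (10, 11, 12, 13)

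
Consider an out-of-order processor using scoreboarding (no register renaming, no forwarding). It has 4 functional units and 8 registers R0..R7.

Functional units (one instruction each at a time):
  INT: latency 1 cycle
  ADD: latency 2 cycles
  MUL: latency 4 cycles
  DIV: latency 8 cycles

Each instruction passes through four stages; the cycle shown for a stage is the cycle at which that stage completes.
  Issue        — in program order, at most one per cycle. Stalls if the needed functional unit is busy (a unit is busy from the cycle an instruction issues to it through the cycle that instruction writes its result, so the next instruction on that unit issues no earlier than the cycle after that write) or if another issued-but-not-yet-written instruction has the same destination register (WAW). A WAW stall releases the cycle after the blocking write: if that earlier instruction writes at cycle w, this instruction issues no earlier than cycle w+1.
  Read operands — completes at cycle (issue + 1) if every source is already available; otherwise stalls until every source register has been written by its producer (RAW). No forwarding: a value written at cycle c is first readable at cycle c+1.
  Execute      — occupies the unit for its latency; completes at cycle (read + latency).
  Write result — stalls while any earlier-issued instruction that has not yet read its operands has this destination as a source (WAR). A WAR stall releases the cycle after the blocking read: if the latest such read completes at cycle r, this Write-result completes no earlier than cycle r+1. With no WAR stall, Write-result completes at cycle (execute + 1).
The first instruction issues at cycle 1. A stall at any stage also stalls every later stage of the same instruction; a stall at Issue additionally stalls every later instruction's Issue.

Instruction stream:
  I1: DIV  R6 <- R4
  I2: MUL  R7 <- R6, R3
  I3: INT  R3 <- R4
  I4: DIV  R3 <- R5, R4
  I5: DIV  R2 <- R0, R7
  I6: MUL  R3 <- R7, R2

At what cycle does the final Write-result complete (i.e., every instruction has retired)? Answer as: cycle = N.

I1  is:1  ro:2  ex:10  wr:11
I2  is:2  ro:12  ex:16  wr:17  — RAW R6: wait I1 write@11
I3  is:3  ro:4  ex:5  wr:13  — WAR R3: wait I2 read@12
I4  is:14  ro:15  ex:23  wr:24  — WAW R3: wait I3 write@13
I5  is:25  ro:26  ex:34  wr:35  — struct: DIV busy until I4 writes@24
I6  is:26  ro:36  ex:40  wr:41  — RAW R2: wait I5 write@35

cycle = 41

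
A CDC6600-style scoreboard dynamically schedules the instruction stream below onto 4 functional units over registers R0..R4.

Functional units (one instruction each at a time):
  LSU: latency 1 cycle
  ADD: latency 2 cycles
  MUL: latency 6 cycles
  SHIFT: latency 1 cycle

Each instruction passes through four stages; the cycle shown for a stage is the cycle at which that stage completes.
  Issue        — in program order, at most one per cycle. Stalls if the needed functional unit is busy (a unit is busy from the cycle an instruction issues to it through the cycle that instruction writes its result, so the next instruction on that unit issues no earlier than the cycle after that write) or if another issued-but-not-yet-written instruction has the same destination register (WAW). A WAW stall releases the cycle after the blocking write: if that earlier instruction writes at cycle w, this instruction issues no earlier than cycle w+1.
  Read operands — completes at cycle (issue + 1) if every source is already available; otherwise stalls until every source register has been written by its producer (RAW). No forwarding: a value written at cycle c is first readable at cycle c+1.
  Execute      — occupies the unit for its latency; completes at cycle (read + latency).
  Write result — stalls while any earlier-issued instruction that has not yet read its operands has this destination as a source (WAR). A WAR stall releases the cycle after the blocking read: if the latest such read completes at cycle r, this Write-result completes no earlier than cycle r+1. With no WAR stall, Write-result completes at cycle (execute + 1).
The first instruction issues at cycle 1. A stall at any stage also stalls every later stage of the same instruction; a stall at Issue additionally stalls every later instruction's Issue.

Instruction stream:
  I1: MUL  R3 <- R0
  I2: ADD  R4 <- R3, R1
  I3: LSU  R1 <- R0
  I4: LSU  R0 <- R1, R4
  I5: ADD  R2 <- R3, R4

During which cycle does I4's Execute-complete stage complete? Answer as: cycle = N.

I1  is:1  ro:2  ex:8  wr:9
I2  is:2  ro:10  ex:12  wr:13  — RAW R3: wait I1 write@9
I3  is:3  ro:4  ex:5  wr:11  — WAR R1: wait I2 read@10
I4  is:12  ro:14  ex:15  wr:16  — struct: LSU busy until I3 writes@11, RAW R4: wait I2 write@13
I5  is:14  ro:15  ex:17  wr:18  — struct: ADD busy until I2 writes@13

cycle = 15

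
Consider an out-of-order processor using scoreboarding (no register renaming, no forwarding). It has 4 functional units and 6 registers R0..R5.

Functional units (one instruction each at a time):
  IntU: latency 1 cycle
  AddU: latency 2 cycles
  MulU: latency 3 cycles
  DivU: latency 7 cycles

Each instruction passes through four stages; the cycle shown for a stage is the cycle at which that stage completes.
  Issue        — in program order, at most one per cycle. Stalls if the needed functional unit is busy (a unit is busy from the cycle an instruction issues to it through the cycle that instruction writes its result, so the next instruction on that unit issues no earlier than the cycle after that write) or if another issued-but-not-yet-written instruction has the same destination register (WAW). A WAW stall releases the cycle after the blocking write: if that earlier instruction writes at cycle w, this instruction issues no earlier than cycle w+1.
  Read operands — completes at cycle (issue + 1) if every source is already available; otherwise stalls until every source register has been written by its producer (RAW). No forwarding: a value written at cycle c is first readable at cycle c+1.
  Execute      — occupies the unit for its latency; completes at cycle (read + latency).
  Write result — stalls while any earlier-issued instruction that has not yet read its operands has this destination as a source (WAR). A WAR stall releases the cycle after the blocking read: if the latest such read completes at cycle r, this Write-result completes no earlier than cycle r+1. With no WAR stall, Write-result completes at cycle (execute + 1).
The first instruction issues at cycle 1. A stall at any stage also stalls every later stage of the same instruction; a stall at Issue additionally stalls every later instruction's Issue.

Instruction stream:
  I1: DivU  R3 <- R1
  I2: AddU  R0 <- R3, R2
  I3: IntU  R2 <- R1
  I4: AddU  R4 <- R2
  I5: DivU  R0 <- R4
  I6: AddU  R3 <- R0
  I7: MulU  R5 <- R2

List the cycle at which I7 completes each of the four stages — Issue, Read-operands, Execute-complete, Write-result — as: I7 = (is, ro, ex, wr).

I7 = (21, 22, 25, 26)

I1: IS=1 RO=2 EX=9 WR=10
I2: IS=2 RO=11 EX=13 WR=14  [RAW R3: wait I1 write@10]
I3: IS=3 RO=4 EX=5 WR=12  [WAR R2: wait I2 read@11]
I4: IS=15 RO=16 EX=18 WR=19  [struct: AddU busy until I2 writes@14]
I5: IS=16 RO=20 EX=27 WR=28  [RAW R4: wait I4 write@19]
I6: IS=20 RO=29 EX=31 WR=32  [struct: AddU busy until I4 writes@19; RAW R0: wait I5 write@28]
I7: IS=21 RO=22 EX=25 WR=26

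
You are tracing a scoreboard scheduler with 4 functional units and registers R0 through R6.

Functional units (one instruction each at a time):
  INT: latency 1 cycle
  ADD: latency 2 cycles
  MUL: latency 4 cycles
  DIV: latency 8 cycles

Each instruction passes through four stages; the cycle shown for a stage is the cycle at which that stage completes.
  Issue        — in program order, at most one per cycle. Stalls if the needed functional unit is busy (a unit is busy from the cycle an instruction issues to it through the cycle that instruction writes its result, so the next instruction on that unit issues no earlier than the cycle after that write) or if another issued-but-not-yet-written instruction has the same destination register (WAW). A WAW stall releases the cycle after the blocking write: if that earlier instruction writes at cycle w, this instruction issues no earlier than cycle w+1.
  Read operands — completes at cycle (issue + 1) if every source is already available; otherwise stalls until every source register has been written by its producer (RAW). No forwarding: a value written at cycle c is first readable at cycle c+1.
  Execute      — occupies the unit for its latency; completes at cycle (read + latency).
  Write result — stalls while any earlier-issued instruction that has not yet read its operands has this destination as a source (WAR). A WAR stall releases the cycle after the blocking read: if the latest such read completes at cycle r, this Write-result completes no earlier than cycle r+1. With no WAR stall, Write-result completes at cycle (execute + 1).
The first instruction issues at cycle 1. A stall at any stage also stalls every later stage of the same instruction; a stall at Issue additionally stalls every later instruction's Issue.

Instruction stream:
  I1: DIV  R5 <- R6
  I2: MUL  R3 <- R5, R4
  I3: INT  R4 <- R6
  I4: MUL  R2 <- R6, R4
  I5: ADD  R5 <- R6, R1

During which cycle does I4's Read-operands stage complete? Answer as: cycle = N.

cycle = 19

[1] I1 dispatched to DIV
[2] I1 operands ready | I2 dispatched to MUL
[3] I3 dispatched to INT
[4] I3 operands ready
[5] I3 complete
[10] I1 complete
[11] R5←I1
[12] I2 operands ready
[13] R4←I3
[16] I2 complete
[17] R3←I2
[18] I4 dispatched to MUL
[19] I4 operands ready | I5 dispatched to ADD
[20] I5 operands ready
[22] I5 complete
[23] I4 complete | R5←I5
[24] R2←I4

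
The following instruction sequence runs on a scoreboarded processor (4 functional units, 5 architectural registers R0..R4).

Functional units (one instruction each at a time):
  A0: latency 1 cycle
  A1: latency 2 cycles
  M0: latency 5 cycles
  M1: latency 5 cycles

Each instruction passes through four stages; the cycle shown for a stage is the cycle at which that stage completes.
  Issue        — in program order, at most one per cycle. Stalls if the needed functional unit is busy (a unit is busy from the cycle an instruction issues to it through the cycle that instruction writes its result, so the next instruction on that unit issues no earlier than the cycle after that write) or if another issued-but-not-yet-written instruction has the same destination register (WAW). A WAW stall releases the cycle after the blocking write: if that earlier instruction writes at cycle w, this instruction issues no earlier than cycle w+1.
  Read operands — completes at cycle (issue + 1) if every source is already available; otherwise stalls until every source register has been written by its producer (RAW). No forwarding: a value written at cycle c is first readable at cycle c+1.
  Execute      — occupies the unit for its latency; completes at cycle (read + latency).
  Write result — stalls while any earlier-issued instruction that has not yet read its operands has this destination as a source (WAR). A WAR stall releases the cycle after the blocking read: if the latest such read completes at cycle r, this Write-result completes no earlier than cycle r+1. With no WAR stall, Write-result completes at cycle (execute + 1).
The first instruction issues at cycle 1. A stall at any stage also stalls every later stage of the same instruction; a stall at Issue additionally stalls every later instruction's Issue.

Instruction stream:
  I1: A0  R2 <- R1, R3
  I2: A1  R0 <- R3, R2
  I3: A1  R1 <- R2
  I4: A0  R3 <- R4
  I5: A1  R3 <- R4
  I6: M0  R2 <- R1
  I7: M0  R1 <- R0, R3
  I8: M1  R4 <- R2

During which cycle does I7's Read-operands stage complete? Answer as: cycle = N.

1) issue 1, read 2, done 3, write 4
2) issue 2, read 5, done 7, write 8  <RAW R2: wait I1 write@4>
3) issue 9, read 10, done 12, write 13  <struct: A1 busy until I2 writes@8>
4) issue 10, read 11, done 12, write 13
5) issue 14, read 15, done 17, write 18  <WAW R3: wait I4 write@13>
6) issue 15, read 16, done 21, write 22
7) issue 23, read 24, done 29, write 30  <struct: M0 busy until I6 writes@22>
8) issue 24, read 25, done 30, write 31

cycle = 24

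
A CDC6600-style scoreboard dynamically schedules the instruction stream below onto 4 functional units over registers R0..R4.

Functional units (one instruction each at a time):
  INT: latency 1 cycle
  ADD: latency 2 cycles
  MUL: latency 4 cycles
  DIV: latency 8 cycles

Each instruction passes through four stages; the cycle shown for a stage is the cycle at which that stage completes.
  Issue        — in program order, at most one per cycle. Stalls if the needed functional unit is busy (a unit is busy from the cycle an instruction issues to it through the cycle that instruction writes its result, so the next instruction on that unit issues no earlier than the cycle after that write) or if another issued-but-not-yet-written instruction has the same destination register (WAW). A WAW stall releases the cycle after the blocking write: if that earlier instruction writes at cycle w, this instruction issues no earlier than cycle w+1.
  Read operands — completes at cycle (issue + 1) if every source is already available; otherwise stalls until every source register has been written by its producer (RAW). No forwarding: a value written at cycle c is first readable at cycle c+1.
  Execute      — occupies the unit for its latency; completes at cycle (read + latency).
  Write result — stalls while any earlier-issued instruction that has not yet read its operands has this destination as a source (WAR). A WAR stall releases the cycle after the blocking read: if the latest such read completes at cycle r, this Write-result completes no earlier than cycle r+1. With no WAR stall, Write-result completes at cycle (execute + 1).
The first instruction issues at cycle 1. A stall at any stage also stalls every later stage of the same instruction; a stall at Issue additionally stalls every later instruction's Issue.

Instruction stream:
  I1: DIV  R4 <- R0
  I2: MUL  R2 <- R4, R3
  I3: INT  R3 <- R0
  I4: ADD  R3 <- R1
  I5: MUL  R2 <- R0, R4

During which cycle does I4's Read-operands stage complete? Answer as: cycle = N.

cycle = 15

I1  is:1  ro:2  ex:10  wr:11
I2  is:2  ro:12  ex:16  wr:17  — RAW R4: wait I1 write@11
I3  is:3  ro:4  ex:5  wr:13  — WAR R3: wait I2 read@12
I4  is:14  ro:15  ex:17  wr:18  — WAW R3: wait I3 write@13
I5  is:18  ro:19  ex:23  wr:24  — struct: MUL busy until I2 writes@17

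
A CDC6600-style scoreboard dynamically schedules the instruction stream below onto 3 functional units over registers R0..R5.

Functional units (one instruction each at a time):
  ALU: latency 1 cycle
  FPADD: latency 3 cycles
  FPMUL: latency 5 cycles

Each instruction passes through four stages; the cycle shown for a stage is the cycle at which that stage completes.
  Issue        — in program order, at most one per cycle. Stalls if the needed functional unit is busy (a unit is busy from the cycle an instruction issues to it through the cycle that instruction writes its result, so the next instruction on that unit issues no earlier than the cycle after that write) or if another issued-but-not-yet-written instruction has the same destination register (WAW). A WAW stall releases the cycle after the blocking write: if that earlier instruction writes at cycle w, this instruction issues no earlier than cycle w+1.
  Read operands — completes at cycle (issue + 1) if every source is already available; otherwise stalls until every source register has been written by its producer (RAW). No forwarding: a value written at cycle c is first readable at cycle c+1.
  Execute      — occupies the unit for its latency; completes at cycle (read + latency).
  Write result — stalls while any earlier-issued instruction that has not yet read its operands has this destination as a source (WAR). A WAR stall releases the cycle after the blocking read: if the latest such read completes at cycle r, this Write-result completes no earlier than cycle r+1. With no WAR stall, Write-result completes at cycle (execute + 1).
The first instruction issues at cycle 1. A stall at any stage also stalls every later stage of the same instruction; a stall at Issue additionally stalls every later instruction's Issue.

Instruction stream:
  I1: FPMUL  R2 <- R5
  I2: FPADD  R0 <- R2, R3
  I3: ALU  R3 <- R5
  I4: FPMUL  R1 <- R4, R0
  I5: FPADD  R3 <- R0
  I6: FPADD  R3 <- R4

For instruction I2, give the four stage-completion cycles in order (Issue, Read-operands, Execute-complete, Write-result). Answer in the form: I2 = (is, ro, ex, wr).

I2 = (2, 9, 12, 13)

[I1] 1/2/7/8
[I2] 2/9/12/13  (RAW R2: wait I1 write@8)
[I3] 3/4/5/10  (WAR R3: wait I2 read@9)
[I4] 9/14/19/20  (struct: FPMUL busy until I1 writes@8; RAW R0: wait I2 write@13)
[I5] 14/15/18/19  (struct: FPADD busy until I2 writes@13)
[I6] 20/21/24/25  (struct: FPADD busy until I5 writes@19)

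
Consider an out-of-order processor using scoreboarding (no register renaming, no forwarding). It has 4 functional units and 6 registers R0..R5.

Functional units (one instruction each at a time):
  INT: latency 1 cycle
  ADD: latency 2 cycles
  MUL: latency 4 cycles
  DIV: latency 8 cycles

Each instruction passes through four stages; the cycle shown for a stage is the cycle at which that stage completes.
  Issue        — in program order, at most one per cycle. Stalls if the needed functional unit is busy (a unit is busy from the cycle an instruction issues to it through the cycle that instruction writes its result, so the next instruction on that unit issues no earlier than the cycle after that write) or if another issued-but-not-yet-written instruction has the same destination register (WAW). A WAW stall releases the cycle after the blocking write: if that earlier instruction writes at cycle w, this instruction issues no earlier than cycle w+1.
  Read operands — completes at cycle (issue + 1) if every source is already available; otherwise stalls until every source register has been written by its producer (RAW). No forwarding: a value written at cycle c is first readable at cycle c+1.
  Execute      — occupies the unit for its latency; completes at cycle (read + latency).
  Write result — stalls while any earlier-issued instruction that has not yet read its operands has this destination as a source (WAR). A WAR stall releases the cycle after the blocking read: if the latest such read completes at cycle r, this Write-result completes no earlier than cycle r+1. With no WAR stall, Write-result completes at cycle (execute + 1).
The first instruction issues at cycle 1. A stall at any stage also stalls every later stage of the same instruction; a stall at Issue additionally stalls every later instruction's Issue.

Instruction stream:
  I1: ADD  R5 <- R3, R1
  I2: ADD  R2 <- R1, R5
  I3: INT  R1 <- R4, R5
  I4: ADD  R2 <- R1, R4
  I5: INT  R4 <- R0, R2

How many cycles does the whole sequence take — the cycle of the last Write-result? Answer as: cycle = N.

t=1  I1 issues→ADD
t=2  I1 reads
t=4  I1 exec-done
t=5  I1 writes R5
t=6  I2 issues→ADD
t=7  I2 reads | I3 issues→INT
t=8  I3 reads
t=9  I2 exec-done | I3 exec-done
t=10  I2 writes R2 | I3 writes R1
t=11  I4 issues→ADD
t=12  I4 reads | I5 issues→INT
t=14  I4 exec-done
t=15  I4 writes R2
t=16  I5 reads
t=17  I5 exec-done
t=18  I5 writes R4

cycle = 18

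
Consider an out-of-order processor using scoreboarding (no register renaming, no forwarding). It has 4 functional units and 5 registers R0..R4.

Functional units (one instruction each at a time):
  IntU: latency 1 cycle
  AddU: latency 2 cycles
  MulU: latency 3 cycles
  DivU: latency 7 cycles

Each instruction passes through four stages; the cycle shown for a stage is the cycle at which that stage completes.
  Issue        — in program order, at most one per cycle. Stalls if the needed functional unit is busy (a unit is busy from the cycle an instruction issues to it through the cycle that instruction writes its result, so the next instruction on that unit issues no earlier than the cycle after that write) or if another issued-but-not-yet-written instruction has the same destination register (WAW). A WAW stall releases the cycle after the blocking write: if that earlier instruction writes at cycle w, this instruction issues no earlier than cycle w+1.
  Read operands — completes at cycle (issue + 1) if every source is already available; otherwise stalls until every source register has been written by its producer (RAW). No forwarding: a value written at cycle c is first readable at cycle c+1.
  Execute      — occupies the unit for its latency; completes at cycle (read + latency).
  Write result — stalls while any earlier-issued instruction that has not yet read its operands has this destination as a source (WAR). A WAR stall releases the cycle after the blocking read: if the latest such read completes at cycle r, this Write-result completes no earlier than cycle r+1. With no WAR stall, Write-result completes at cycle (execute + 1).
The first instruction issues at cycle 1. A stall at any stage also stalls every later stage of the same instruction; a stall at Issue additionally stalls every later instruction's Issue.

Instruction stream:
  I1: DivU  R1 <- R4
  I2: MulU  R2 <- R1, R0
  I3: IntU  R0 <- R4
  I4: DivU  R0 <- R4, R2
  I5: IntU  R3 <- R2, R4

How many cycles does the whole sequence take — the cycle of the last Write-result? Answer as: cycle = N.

cycle = 24

cycle 1: I1→DivU
cycle 2: I1 RO; I2→MulU
cycle 3: I3→IntU
cycle 4: I3 RO
cycle 5: I3 EX
cycle 9: I1 EX
cycle 10: I1 WR R1
cycle 11: I2 RO
cycle 12: I3 WR R0
cycle 13: I4→DivU
cycle 14: I2 EX; I5→IntU
cycle 15: I2 WR R2
cycle 16: I4 RO; I5 RO
cycle 17: I5 EX
cycle 18: I5 WR R3
cycle 23: I4 EX
cycle 24: I4 WR R0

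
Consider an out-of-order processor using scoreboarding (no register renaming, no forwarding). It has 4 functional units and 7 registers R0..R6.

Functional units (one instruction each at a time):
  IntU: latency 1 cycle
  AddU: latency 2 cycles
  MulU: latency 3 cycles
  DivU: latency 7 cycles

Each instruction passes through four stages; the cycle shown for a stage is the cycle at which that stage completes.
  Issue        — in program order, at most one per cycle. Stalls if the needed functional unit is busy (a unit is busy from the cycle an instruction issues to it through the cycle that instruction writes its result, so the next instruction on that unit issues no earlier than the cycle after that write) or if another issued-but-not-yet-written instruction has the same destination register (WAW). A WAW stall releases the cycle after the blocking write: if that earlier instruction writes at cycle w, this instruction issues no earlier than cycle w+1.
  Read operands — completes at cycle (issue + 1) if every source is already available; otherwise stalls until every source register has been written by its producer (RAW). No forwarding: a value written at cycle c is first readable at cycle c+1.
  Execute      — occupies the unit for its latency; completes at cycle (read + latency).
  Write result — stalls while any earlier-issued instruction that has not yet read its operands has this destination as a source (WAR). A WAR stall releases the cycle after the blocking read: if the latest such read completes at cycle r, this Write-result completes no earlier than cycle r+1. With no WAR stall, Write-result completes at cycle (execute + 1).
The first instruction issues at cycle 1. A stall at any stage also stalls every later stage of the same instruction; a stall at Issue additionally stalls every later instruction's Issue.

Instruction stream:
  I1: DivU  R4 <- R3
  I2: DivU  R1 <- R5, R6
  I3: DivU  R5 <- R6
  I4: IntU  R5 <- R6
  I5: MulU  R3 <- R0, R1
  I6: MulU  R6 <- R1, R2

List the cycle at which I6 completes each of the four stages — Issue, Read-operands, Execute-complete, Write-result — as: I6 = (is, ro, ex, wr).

1) issue 1, read 2, done 9, write 10
2) issue 11, read 12, done 19, write 20  <struct: DivU busy until I1 writes@10>
3) issue 21, read 22, done 29, write 30  <struct: DivU busy until I2 writes@20>
4) issue 31, read 32, done 33, write 34  <WAW R5: wait I3 write@30>
5) issue 32, read 33, done 36, write 37
6) issue 38, read 39, done 42, write 43  <struct: MulU busy until I5 writes@37>

I6 = (38, 39, 42, 43)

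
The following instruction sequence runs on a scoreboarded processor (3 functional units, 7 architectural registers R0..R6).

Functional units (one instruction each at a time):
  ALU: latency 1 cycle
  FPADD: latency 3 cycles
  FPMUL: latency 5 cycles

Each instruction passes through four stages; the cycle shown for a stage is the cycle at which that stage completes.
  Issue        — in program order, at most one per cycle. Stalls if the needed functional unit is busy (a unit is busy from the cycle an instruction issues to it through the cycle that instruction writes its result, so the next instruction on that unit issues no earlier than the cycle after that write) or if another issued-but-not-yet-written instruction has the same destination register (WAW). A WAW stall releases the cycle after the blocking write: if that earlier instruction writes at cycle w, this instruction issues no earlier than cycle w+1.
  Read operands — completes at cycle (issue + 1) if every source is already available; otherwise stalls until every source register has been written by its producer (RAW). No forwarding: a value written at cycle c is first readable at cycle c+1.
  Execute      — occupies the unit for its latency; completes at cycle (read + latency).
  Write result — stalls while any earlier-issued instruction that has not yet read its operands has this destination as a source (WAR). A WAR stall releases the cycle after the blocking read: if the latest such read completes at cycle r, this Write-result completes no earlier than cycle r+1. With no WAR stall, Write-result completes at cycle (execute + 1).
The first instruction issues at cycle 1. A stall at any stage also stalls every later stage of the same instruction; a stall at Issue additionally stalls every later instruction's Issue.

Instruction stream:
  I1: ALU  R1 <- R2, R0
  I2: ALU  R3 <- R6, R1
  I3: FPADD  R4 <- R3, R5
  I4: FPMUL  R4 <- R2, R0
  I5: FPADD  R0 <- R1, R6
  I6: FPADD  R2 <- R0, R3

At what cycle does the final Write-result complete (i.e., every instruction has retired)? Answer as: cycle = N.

cycle = 26

[I1] 1/2/3/4
[I2] 5/6/7/8  (struct: ALU busy until I1 writes@4)
[I3] 6/9/12/13  (RAW R3: wait I2 write@8)
[I4] 14/15/20/21  (WAW R4: wait I3 write@13)
[I5] 15/16/19/20
[I6] 21/22/25/26  (struct: FPADD busy until I5 writes@20)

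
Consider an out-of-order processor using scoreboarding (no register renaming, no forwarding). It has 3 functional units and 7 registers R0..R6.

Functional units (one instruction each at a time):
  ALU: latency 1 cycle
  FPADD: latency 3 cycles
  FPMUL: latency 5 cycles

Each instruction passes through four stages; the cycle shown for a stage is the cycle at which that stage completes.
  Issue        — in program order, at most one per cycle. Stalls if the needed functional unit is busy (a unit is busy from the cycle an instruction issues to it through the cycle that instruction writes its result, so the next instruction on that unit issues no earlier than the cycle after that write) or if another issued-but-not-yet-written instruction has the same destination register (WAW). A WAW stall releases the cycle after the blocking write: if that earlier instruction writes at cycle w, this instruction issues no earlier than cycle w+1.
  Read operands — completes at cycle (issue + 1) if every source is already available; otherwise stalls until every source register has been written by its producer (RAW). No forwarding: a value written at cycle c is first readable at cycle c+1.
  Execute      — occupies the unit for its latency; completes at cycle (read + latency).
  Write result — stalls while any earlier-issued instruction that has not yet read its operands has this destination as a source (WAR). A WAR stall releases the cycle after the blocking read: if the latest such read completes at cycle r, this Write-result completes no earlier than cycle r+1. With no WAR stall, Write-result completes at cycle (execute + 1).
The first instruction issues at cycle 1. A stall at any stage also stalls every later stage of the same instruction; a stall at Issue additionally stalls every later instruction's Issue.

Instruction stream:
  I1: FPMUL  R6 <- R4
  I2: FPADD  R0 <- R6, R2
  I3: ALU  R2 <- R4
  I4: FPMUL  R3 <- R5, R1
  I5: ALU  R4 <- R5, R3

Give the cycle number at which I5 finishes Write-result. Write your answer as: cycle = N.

I1: IS=1 RO=2 EX=7 WR=8
I2: IS=2 RO=9 EX=12 WR=13  [RAW R6: wait I1 write@8]
I3: IS=3 RO=4 EX=5 WR=10  [WAR R2: wait I2 read@9]
I4: IS=9 RO=10 EX=15 WR=16  [struct: FPMUL busy until I1 writes@8]
I5: IS=11 RO=17 EX=18 WR=19  [struct: ALU busy until I3 writes@10; RAW R3: wait I4 write@16]

cycle = 19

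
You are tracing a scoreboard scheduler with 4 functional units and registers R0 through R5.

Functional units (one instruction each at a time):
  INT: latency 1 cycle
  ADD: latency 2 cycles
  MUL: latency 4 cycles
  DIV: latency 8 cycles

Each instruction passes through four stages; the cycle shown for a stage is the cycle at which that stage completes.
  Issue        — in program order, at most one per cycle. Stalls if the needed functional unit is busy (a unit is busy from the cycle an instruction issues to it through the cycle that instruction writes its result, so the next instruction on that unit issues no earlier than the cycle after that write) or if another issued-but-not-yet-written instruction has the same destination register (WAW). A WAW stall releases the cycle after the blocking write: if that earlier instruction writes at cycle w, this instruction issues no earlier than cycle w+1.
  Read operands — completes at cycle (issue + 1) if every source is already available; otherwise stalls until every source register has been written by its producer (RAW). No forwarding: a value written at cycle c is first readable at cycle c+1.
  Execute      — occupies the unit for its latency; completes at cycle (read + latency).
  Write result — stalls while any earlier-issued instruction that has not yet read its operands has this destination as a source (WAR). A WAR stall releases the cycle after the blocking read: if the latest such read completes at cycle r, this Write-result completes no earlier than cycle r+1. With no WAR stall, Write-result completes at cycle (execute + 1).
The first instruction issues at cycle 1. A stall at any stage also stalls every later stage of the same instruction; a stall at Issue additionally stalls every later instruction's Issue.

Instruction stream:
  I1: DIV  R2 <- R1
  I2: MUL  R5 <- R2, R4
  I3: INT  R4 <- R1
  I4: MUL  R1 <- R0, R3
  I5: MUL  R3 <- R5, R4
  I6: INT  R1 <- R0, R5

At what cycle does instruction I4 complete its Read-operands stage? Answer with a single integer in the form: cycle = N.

cycle = 19

I1: IS=1 RO=2 EX=10 WR=11
I2: IS=2 RO=12 EX=16 WR=17  [RAW R2: wait I1 write@11]
I3: IS=3 RO=4 EX=5 WR=13  [WAR R4: wait I2 read@12]
I4: IS=18 RO=19 EX=23 WR=24  [struct: MUL busy until I2 writes@17]
I5: IS=25 RO=26 EX=30 WR=31  [struct: MUL busy until I4 writes@24]
I6: IS=26 RO=27 EX=28 WR=29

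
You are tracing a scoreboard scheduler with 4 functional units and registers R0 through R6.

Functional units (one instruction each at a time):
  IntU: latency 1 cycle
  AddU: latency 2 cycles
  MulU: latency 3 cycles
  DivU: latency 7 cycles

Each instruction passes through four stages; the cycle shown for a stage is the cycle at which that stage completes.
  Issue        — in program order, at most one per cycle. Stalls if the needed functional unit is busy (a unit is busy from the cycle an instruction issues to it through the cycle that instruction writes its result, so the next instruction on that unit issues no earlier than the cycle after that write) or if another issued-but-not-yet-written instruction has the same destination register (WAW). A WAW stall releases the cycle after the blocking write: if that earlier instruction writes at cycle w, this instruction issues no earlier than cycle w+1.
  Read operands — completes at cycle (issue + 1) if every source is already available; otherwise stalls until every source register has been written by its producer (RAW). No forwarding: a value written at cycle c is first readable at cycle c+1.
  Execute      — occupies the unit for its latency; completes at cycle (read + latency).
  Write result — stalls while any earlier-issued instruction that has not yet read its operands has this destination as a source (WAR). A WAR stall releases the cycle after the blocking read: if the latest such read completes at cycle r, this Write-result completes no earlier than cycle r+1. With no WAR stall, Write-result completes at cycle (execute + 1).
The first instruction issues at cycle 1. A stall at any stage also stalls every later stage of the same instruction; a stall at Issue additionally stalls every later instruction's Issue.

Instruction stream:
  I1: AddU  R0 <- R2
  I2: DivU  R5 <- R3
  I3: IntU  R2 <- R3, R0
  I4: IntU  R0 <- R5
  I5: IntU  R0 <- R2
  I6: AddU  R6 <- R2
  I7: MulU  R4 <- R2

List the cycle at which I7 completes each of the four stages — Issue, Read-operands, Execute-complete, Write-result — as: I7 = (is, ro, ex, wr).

cycle 1: I1 issues→AddU
cycle 2: I1 reads · I2 issues→DivU
cycle 3: I2 reads · I3 issues→IntU
cycle 4: I1 exec-done
cycle 5: I1 writes R0
cycle 6: I3 reads
cycle 7: I3 exec-done
cycle 8: I3 writes R2
cycle 9: I4 issues→IntU
cycle 10: I2 exec-done
cycle 11: I2 writes R5
cycle 12: I4 reads
cycle 13: I4 exec-done
cycle 14: I4 writes R0
cycle 15: I5 issues→IntU
cycle 16: I5 reads · I6 issues→AddU
cycle 17: I5 exec-done · I6 reads · I7 issues→MulU
cycle 18: I5 writes R0 · I7 reads
cycle 19: I6 exec-done
cycle 20: I6 writes R6
cycle 21: I7 exec-done
cycle 22: I7 writes R4

I7 = (17, 18, 21, 22)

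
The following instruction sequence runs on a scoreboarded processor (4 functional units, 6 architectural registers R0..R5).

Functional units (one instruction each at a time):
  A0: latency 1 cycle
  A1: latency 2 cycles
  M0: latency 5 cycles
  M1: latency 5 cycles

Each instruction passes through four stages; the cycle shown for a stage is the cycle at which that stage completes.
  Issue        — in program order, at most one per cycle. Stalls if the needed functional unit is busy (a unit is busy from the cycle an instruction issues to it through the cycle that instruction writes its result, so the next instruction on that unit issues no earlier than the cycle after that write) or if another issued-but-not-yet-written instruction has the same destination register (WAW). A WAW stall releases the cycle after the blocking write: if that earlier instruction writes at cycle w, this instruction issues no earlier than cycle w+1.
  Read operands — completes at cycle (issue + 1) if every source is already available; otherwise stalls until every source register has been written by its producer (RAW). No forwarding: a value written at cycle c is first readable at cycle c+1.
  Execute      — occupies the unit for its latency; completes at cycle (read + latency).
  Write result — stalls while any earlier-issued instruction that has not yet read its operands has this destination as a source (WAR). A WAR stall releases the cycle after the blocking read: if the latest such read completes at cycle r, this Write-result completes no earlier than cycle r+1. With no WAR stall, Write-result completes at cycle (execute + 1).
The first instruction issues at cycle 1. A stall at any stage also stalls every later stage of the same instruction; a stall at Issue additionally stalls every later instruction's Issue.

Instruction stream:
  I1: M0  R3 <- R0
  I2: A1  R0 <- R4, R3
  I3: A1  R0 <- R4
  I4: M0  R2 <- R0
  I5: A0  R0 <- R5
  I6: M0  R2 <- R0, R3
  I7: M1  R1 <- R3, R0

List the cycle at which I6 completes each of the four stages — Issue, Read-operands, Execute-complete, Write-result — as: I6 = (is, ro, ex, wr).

I1  is:1  ro:2  ex:7  wr:8
I2  is:2  ro:9  ex:11  wr:12  — RAW R3: wait I1 write@8
I3  is:13  ro:14  ex:16  wr:17  — struct: A1 busy until I2 writes@12
I4  is:14  ro:18  ex:23  wr:24  — RAW R0: wait I3 write@17
I5  is:18  ro:19  ex:20  wr:21  — WAW R0: wait I3 write@17
I6  is:25  ro:26  ex:31  wr:32  — struct: M0 busy until I4 writes@24
I7  is:26  ro:27  ex:32  wr:33

I6 = (25, 26, 31, 32)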